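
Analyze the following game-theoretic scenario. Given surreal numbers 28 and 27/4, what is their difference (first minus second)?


x = 28, y = 27/4
Converting to common denominator: 4
x = 112/4, y = 27/4
x - y = 28 - 27/4 = 85/4

85/4


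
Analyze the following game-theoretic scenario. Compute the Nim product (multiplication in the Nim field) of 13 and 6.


Nim multiplication is bilinear over XOR: (u XOR v) * w = (u*w) XOR (v*w).
So we split each operand into its bit components and XOR the pairwise Nim products.
13 = 1 + 4 + 8 (as XOR of powers of 2).
6 = 2 + 4 (as XOR of powers of 2).
Using the standard Nim-product table on single bits:
  2*2 = 3,   2*4 = 8,   2*8 = 12,
  4*4 = 6,   4*8 = 11,  8*8 = 13,
and  1*x = x (identity), k*l = l*k (commutative).
Pairwise Nim products:
  1 * 2 = 2
  1 * 4 = 4
  4 * 2 = 8
  4 * 4 = 6
  8 * 2 = 12
  8 * 4 = 11
XOR them: 2 XOR 4 XOR 8 XOR 6 XOR 12 XOR 11 = 15.
Result: 13 * 6 = 15 (in Nim).

15


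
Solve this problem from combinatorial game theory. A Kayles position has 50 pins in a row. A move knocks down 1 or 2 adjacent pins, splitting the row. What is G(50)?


Kayles: a move removes 1 or 2 adjacent pins from a contiguous row.
Removing pins from a row of k leaves two independent rows (a, b) with a + b = k - 1 (one pin) or a + b = k - 2 (two pins); an end removal gives a = 0.
By Sprague-Grundy, G(k) = mex{ G(a) XOR G(b) } over all these splits. G(0) = 0.
G(1): splits (0,0):0^0=0 -> mex({0}) = 1
G(2): splits (0,1):0^1=1 (0,0):0^0=0 -> mex({0, 1}) = 2
G(3): splits (0,2):0^2=2 (1,1):1^1=0 (0,1):0^1=1 -> mex({0, 1, 2}) = 3
G(4): splits (0,3):0^3=3 (1,2):1^2=3 (0,2):0^2=2 (1,1):1^1=0 -> mex({0, 2, 3}) = 1
G(5): splits (0,4):0^1=1 (1,3):1^3=2 (2,2):2^2=0 (0,3):0^3=3 (1,2):1^2=3 -> mex({0, 1, 2, 3}) = 4
G(6) = mex({0, 1, 2, 4}) = 3
G(7) = mex({0, 1, 3, 4, 5}) = 2
G(8) = mex({0, 2, 3, 5, 6}) = 1
G(9) = mex({0, 1, 2, 3, 6, 7}) = 4
G(10) = mex({0, 1, 3, 4, 5, 7}) = 2
G(11) = mex({0, 1, 2, 3, 4, 5}) = 6
G(12) = mex({0, 1, 2, 3, 5, 6, 7}) = 4
G(13) = mex({0, 2, 3, 4, 6, 7}) = 1
G(14) = mex({0, 1, 4, 5, 6, 7}) = 2
G(15) = mex({0, 1, 2, 3, 4, 5, 6}) = 7
G(16) = mex({0, 2, 3, 5, 6, 7}) = 1
G(17) = mex({0, 1, 2, 3, 5, 6, 7}) = 4
G(18) = mex({0, 1, 2, 4, 5, 6}) = 3
G(19) = mex({0, 1, 3, 4, 5, 7}) = 2
G(20) = mex({0, 2, 3, 4, 5, 6, 7}) = 1
G(21) = mex({0, 1, 2, 3, 5, 6, 7}) = 4
G(22) = mex({0, 1, 2, 3, 4, 5, 7}) = 6
G(23) = mex({0, 1, 2, 3, 4, 5, 6}) = 7
G(24) = mex({0, 1, 2, 3, 5, 6, 7}) = 4
G(25) = mex({0, 2, 3, 4, 6, 7}) = 1
G(26) = mex({0, 1, 3, 4, 5, 6, 7}) = 2
G(27) = mex({0, 1, 2, 3, 4, 5, 6, 7}) = 8
G(28) = mex({0, 1, 2, 3, 4, 6, 7, 8}) = 5
G(29) = mex({0, 1, 2, 3, 5, 6, 7, 8, 9}) = 4
G(30) = mex({0, 1, 2, 3, 4, 5, 6, 9, 10}) = 7
G(31) = mex({0, 1, 3, 4, 5, 7, 10, 11}) = 2
G(32) = mex({0, 2, 3, 4, 5, 6, 7, 9, 11}) = 1
G(33) = mex({0, 1, 2, 3, 4, 5, 6, 7, 9, 12}) = 8
G(34) = mex({0, 1, 2, 3, 4, 5, 7, 8, 11, 12}) = 6
G(35) = mex({0, 1, 2, 3, 4, 5, 6, 8, 9, 10, 11}) = 7
G(36) = mex({0, 1, 2, 3, 5, 6, 7, 9, 10}) = 4
G(37) = mex({0, 2, 3, 4, 6, 7, 9, 10, 11, 12}) = 1
G(38) = mex({0, 1, 3, 4, 5, 6, 7, 9, 10, 11, 12}) = 2
G(39) = mex({0, 1, 2, 4, 5, 6, 7, 9, 10, 12, 14}) = 3
G(40) = mex({0, 2, 3, 4, 6, 7, 11, 12, 14}) = 1
G(41) = mex({0, 1, 2, 3, 5, 6, 7, 9, 10, 11, 12}) = 4
G(42) = mex({0, 1, 2, 3, 4, 5, 6, 9, 10}) = 7
G(43) = mex({0, 1, 3, 4, 5, 7, 9, 10, 12, 15}) = 2
G(44) = mex({0, 2, 3, 4, 5, 6, 7, 9, 10, 12, 15}) = 1
G(45) = mex({0, 1, 2, 3, 4, 5, 6, 7, 9, 10, 12, 14}) = 8
G(46) = mex({0, 1, 3, 4, 5, 7, 8, 11, 12, 14}) = 2
G(47) = mex({0, 1, 2, 3, 4, 5, 6, 8, 9, 10, 11, 12}) = 7
G(48) = mex({0, 1, 2, 3, 5, 6, 7, 9, 10}) = 4
G(49) = mex({0, 2, 3, 4, 6, 7, 9, 10, 11, 12, 15}) = 1
G(50) = mex({0, 1, 4, 5, 6, 7, 9, 11, 12, 14, 15}) = 2
Therefore G(50) = 2.

2


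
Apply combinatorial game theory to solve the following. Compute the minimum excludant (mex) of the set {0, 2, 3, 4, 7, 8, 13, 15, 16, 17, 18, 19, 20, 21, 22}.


Set = {0, 2, 3, 4, 7, 8, 13, 15, 16, 17, 18, 19, 20, 21, 22}
0 is in the set.
1 is NOT in the set. This is the mex.
mex = 1

1


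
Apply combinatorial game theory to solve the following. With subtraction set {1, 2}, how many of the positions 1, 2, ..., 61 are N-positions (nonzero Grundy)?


Subtraction set S = {1, 2}, so G(n) = n mod 3.
G(n) = 0 when n is a multiple of 3.
Multiples of 3 in [1, 61]: 20
N-positions (nonzero Grundy) = 61 - 20 = 41

41


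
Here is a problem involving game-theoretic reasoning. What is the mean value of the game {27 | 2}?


Game = {27 | 2}, a switch {a | b} with numbers a > b.
Its thermograph has left wall a - t and right wall b + t, which meet at t = (a - b)/2, where both equal (a + b)/2. So the mast (mean value) is at (a + b)/2.
Mean = (27 + (2))/2 = 29/2 = 29/2

29/2


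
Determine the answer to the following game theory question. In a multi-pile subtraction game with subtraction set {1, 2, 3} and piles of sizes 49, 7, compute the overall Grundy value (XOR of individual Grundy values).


Subtraction set: {1, 2, 3}
For this subtraction set, G(n) = n mod 4 (period = max + 1 = 4).
Pile 1 (size 49): G(49) = 49 mod 4 = 1
Pile 2 (size 7): G(7) = 7 mod 4 = 3
Total Grundy value = XOR of all: 1 XOR 3 = 2

2


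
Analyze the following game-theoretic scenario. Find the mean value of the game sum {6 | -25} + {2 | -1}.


G1 = {6 | -25}, G2 = {2 | -1}
Each is a switch {a | b} with numbers a > b; its mean value is (a + b)/2, and mean value is additive over game sums: m(G1 + G2) = m(G1) + m(G2).
Mean of G1 = (6 + (-25))/2 = -19/2 = -19/2
Mean of G2 = (2 + (-1))/2 = 1/2 = 1/2
Mean of G1 + G2 = -19/2 + 1/2 = -9

-9


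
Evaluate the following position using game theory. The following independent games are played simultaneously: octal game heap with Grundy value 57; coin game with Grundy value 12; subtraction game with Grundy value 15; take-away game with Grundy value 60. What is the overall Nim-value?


By the Sprague-Grundy theorem, the Grundy value of a sum of games is the XOR of individual Grundy values.
octal game heap: Grundy value = 57. Running XOR: 0 XOR 57 = 57
coin game: Grundy value = 12. Running XOR: 57 XOR 12 = 53
subtraction game: Grundy value = 15. Running XOR: 53 XOR 15 = 58
take-away game: Grundy value = 60. Running XOR: 58 XOR 60 = 6
The combined Grundy value is 6.

6


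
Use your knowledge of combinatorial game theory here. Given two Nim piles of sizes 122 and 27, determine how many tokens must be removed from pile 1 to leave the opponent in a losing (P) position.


Piles: 122 and 27
Current XOR: 122 XOR 27 = 97 (non-zero, so this is an N-position).
To make the XOR zero, we need to find a move that balances the piles.
For pile 1 (size 122): target = 122 XOR 97 = 27
We reduce pile 1 from 122 to 27.
Tokens removed: 122 - 27 = 95
Verification: 27 XOR 27 = 0

95


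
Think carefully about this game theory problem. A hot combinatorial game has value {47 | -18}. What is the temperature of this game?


The game is {47 | -18}, a switch {a | b} with numbers a > b.
Cooling {a | b} by t gives {a - t | b + t}, which stops being hot when a - t = b + t, i.e. at t = (a - b)/2. So the temperature of a switch is (a - b)/2.
Temperature = (Left option - Right option) / 2
= (47 - (-18)) / 2
= 65 / 2
= 65/2

65/2


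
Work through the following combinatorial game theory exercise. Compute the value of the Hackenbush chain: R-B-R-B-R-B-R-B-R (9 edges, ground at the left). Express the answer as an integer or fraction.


Edges (from ground): R-B-R-B-R-B-R-B-R
By Berlekamp's sign-expansion rule, a Blue-Red Hackenbush stalk has the value of the surreal number whose sign sequence is the edge sequence with B -> + and R -> -.
Sign sequence: -+-+-+-+-
Trace the sign expansion in the surreal number tree, starting from 0:
Edge 1: R (sign -) -> bounds (-inf, 0), value = -1
Edge 2: B (sign +) -> bounds (-1, 0), value = -1/2
Edge 3: R (sign -) -> bounds (-1, -1/2), value = -3/4
Edge 4: B (sign +) -> bounds (-3/4, -1/2), value = -5/8
Edge 5: R (sign -) -> bounds (-3/4, -5/8), value = -11/16
Edge 6: B (sign +) -> bounds (-11/16, -5/8), value = -21/32
Edge 7: R (sign -) -> bounds (-11/16, -21/32), value = -43/64
Edge 8: B (sign +) -> bounds (-43/64, -21/32), value = -85/128
Edge 9: R (sign -) -> bounds (-43/64, -85/128), value = -171/256
Game value = -171/256

-171/256


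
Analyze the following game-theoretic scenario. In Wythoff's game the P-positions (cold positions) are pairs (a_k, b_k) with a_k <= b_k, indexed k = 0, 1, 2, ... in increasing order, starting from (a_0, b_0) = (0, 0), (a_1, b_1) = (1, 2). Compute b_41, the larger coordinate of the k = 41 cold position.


By Wythoff's theorem, a_k = floor(k * phi) and b_k = floor(k * phi^2) = a_k + k, where phi = (1 + sqrt(5))/2 is the golden ratio.
phi = (1 + sqrt(5))/2 = 1.618034
phi^2 = phi + 1 = 2.618034
k = 41
k * phi^2 = 41 * 2.618034 = 107.339394
b_41 = floor(k * phi^2) = 107 (check: a_41 + k = 66 + 41 = 107)

107


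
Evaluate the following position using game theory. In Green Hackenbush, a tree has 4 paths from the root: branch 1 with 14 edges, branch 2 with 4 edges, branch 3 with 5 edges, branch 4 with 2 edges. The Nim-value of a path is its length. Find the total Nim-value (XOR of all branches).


The tree has 4 branches from the ground vertex.
In Green Hackenbush, the Nim-value of a simple path of length k is k.
Branch 1: length 14, Nim-value = 14
Branch 2: length 4, Nim-value = 4
Branch 3: length 5, Nim-value = 5
Branch 4: length 2, Nim-value = 2
Total Nim-value = XOR of all branch values:
0 XOR 14 = 14
14 XOR 4 = 10
10 XOR 5 = 15
15 XOR 2 = 13
Nim-value of the tree = 13

13


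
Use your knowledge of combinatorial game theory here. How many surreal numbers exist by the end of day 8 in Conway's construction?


Day 0: {|} = 0 is born. Count = 1.
Day n: the number of surreal numbers born by day n is 2^(n+1) - 1.
By day 0: 2^1 - 1 = 1
By day 1: 2^2 - 1 = 3
By day 2: 2^3 - 1 = 7
By day 3: 2^4 - 1 = 15
By day 4: 2^5 - 1 = 31
By day 5: 2^6 - 1 = 63
By day 6: 2^7 - 1 = 127
By day 7: 2^8 - 1 = 255
By day 8: 2^9 - 1 = 511
By day 8: 511 surreal numbers.

511


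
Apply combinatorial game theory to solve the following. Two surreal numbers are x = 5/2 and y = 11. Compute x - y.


x = 5/2, y = 11
Converting to common denominator: 2
x = 5/2, y = 22/2
x - y = 5/2 - 11 = -17/2

-17/2


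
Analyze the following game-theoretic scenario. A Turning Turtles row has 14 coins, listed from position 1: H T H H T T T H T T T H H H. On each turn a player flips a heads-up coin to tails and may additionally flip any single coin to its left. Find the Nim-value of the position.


Coins: H T H H T T T H T T T H H H
Key fact: a single head at position k behaves exactly like a Nim heap of size k (turning it to T and optionally flipping a coin at j < k corresponds to moving the heap from k to j, or to 0), and heads combine as a disjunctive sum (two heads at the same place would cancel, matching j XOR j = 0). So the Nim-value is the XOR of the 1-indexed positions of the heads.
Face-up positions (1-indexed): [1, 3, 4, 8, 12, 13, 14]
XOR 0 with 1: 0 XOR 1 = 1
XOR 1 with 3: 1 XOR 3 = 2
XOR 2 with 4: 2 XOR 4 = 6
XOR 6 with 8: 6 XOR 8 = 14
XOR 14 with 12: 14 XOR 12 = 2
XOR 2 with 13: 2 XOR 13 = 15
XOR 15 with 14: 15 XOR 14 = 1
Nim-value = 1

1


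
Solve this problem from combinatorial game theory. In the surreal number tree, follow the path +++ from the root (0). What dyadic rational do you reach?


Sign expansion: +++
Rule: track bounds (lo, hi), initially (-inf, +inf). On '+', the current value becomes lo and we move to the simplest number in (value, hi): value + 1 if hi = +inf, otherwise the midpoint (value + hi)/2. On '-', the current value becomes hi and we move to value - 1 if lo = -inf, otherwise the midpoint (lo + value)/2.
Start at 0.
Step 1: sign = +, move right. Bounds: (0, +inf). Value = 1
Step 2: sign = +, move right. Bounds: (1, +inf). Value = 2
Step 3: sign = +, move right. Bounds: (2, +inf). Value = 3
The surreal number with sign expansion +++ is 3.

3


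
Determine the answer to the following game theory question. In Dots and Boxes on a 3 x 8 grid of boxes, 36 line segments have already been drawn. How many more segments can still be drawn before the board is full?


Grid: 3 x 8 boxes, i.e. 4 rows and 9 columns of dots.
Horizontal edges: (rows + 1) * cols = 4 * 8 = 32
Vertical edges: rows * (cols + 1) = 3 * 9 = 27
Total edges: 32 + 27 = 59
Edges drawn: 36
Remaining: 59 - 36 = 23

23


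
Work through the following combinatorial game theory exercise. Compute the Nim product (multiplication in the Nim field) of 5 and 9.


Nim multiplication is bilinear over XOR: (u XOR v) * w = (u*w) XOR (v*w).
So we split each operand into its bit components and XOR the pairwise Nim products.
5 = 1 + 4 (as XOR of powers of 2).
9 = 1 + 8 (as XOR of powers of 2).
Using the standard Nim-product table on single bits:
  2*2 = 3,   2*4 = 8,   2*8 = 12,
  4*4 = 6,   4*8 = 11,  8*8 = 13,
and  1*x = x (identity), k*l = l*k (commutative).
Pairwise Nim products:
  1 * 1 = 1
  1 * 8 = 8
  4 * 1 = 4
  4 * 8 = 11
XOR them: 1 XOR 8 XOR 4 XOR 11 = 6.
Result: 5 * 9 = 6 (in Nim).

6


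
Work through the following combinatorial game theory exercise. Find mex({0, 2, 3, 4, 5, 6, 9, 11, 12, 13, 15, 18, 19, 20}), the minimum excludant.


Set = {0, 2, 3, 4, 5, 6, 9, 11, 12, 13, 15, 18, 19, 20}
0 is in the set.
1 is NOT in the set. This is the mex.
mex = 1

1


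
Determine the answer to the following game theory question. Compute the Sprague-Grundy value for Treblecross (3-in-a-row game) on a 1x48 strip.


Treblecross: place X on empty cells; 3-in-a-row wins.
Playing within two cells of an existing X lets the opponent win at once, so sensible play treats the cells i-2..i+2 around each X as dead. The player left with no safe cell loses, so this is a normal-play take-away game on strips of safe cells.
Placing X at cell i (0-indexed) of a strip of k safe cells leaves independent strips of sizes max(0, i-2) and max(0, k-i-3). Hence G(k) = mex{ G(max(0,i-2)) XOR G(max(0,k-i-3)) : 0 <= i < k }, with G(0) = 0.
G(1): splits (0,0):0^0=0 -> mex({0}) = 1
G(2): splits (0,0):0^0=0 -> mex({0}) = 1
G(3): splits (0,0):0^0=0 -> mex({0}) = 1
G(4): splits (0,1):0^1=1 (0,0):0^0=0 -> mex({0, 1}) = 2
G(5): splits (0,2):0^1=1 (0,1):0^1=1 (0,0):0^0=0 -> mex({0, 1}) = 2
G(6) = mex({1}) = 0
G(7) = mex({0, 1, 2}) = 3
G(8) = mex({0, 1, 2}) = 3
G(9) = mex({0, 2}) = 1
G(10) = mex({0, 2, 3}) = 1
G(11) = mex({0, 3}) = 1
G(12) = mex({1, 3}) = 0
G(13) = mex({0, 1, 2, 3}) = 4
G(14) = mex({0, 1, 2}) = 3
G(15) = mex({0, 1, 2}) = 3
G(16) = mex({0, 1, 2, 4}) = 3
G(17) = mex({0, 1, 3, 4}) = 2
G(18) = mex({0, 1, 3, 4}) = 2
G(19) = mex({0, 1, 3, 5}) = 2
G(20) = mex({0, 1, 2, 3, 5}) = 4
G(21) = mex({0, 1, 2, 3, 5}) = 4
G(22) = mex({1, 2, 6}) = 0
G(23) = mex({0, 1, 2, 3, 4, 6}) = 5
G(24) = mex({0, 1, 2, 3, 4}) = 5
G(25) = mex({0, 1, 3, 4, 7}) = 2
G(26) = mex({0, 1, 3, 4, 5, 7}) = 2
G(27) = mex({0, 1, 3, 5}) = 2
G(28) = mex({0, 1, 2, 5}) = 3
G(29) = mex({0, 1, 2, 4, 5, 6}) = 3
G(30) = mex({1, 2, 4, 6}) = 0
G(31) = mex({0, 1, 2, 3, 4, 6}) = 5
G(32) = mex({1, 2, 3, 4, 7}) = 0
G(33) = mex({0, 3, 7}) = 1
G(34) = mex({0, 2, 3, 5, 7}) = 1
G(35) = mex({0, 2, 3, 5, 6}) = 1
G(36) = mex({0, 1, 2, 5, 6}) = 3
G(37) = mex({0, 1, 2, 4, 5, 6}) = 3
G(38) = mex({0, 1, 2, 4}) = 3
G(39) = mex({0, 1, 2, 3, 4, 7}) = 5
G(40) = mex({0, 1, 2, 3, 4, 5, 7}) = 6
G(41) = mex({0, 1, 2, 3, 5, 7}) = 4
G(42) = mex({0, 1, 2, 3, 5, 6, 7}) = 4
G(43) = mex({0, 2, 3, 5, 6}) = 1
G(44) = mex({1, 2, 3, 4, 5, 6}) = 0
G(45) = mex({0, 1, 2, 3, 4, 6, 7}) = 5
G(46) = mex({0, 1, 2, 3, 4, 7}) = 5
G(47) = mex({0, 1, 2, 3, 4, 5, 7}) = 6
G(48) = mex({0, 1, 2, 3, 4, 5, 7}) = 6
Therefore G(48) = 6.

6


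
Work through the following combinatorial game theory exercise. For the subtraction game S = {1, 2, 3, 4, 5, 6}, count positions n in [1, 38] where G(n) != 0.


Subtraction set S = {1, 2, 3, 4, 5, 6}, so G(n) = n mod 7.
G(n) = 0 when n is a multiple of 7.
Multiples of 7 in [1, 38]: 5
N-positions (nonzero Grundy) = 38 - 5 = 33

33


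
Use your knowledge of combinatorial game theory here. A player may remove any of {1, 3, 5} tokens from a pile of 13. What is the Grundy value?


The subtraction set is S = {1, 3, 5}.
G(k) = mex{ G(k - s) : s in S, s <= k }. We compute iteratively: G(0) = 0.
G(1) = mex({0}) = 1
G(2) = mex({1}) = 0
G(3) = mex({0}) = 1
G(4) = mex({1}) = 0
G(5) = mex({0}) = 1
G(6) = mex({1}) = 0
Observe that G(2)..G(6) = 0, 1, 0, 1, 0 repeats G(0)..G(4) = 0, 1, 0, 1, 0.
For k >= max(S) = 5, G(k) is determined by the previous 5 values G(k-5)..G(k-1); a window of 5 consecutive values has recurred shifted by 2, so by induction G(k + 2) = G(k) for all k >= 0: the sequence is periodic from the start with period 2.
One period: G(0..1) = 0, 1.
13 mod 2 = 1, so G(13) = G(1) = 1.

1


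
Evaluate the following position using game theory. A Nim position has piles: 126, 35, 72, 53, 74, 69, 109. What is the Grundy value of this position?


We need the XOR (exclusive or) of all pile sizes.
After XOR-ing pile 1 (size 126): 0 XOR 126 = 126
After XOR-ing pile 2 (size 35): 126 XOR 35 = 93
After XOR-ing pile 3 (size 72): 93 XOR 72 = 21
After XOR-ing pile 4 (size 53): 21 XOR 53 = 32
After XOR-ing pile 5 (size 74): 32 XOR 74 = 106
After XOR-ing pile 6 (size 69): 106 XOR 69 = 47
After XOR-ing pile 7 (size 109): 47 XOR 109 = 66
The Nim-value of this position is 66.

66


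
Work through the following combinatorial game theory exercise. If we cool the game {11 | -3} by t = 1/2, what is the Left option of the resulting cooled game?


Original game: {11 | -3} (a switch {a | b} with a > b).
Cooling by t (for t below the temperature (a - b)/2 = 7) taxes each move by t: {a | b} cooled by t is {a - t | b + t}.
Cooling amount: t = 1/2
Cooled Left option: 11 - 1/2 = 21/2
Cooled Right option: -3 + 1/2 = -5/2
Cooled game: {21/2 | -5/2}
Left option = 21/2

21/2


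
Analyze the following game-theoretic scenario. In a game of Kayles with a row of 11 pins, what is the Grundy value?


Kayles: a move removes 1 or 2 adjacent pins from a contiguous row.
Removing pins from a row of k leaves two independent rows (a, b) with a + b = k - 1 (one pin) or a + b = k - 2 (two pins); an end removal gives a = 0.
By Sprague-Grundy, G(k) = mex{ G(a) XOR G(b) } over all these splits. G(0) = 0.
G(1): splits (0,0):0^0=0 -> mex({0}) = 1
G(2): splits (0,1):0^1=1 (0,0):0^0=0 -> mex({0, 1}) = 2
G(3): splits (0,2):0^2=2 (1,1):1^1=0 (0,1):0^1=1 -> mex({0, 1, 2}) = 3
G(4): splits (0,3):0^3=3 (1,2):1^2=3 (0,2):0^2=2 (1,1):1^1=0 -> mex({0, 2, 3}) = 1
G(5): splits (0,4):0^1=1 (1,3):1^3=2 (2,2):2^2=0 (0,3):0^3=3 (1,2):1^2=3 -> mex({0, 1, 2, 3}) = 4
G(6) = mex({0, 1, 2, 4}) = 3
G(7) = mex({0, 1, 3, 4, 5}) = 2
G(8) = mex({0, 2, 3, 5, 6}) = 1
G(9) = mex({0, 1, 2, 3, 6, 7}) = 4
G(10) = mex({0, 1, 3, 4, 5, 7}) = 2
G(11) = mex({0, 1, 2, 3, 4, 5}) = 6
Therefore G(11) = 6.

6


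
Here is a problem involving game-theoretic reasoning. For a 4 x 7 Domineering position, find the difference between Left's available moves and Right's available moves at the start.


Board is 4 x 7 (rows x cols).
Left (vertical) placements: (rows-1) * cols = 3 * 7 = 21
Right (horizontal) placements: rows * (cols-1) = 4 * 6 = 24
Advantage = Left - Right = 21 - 24 = -3

-3


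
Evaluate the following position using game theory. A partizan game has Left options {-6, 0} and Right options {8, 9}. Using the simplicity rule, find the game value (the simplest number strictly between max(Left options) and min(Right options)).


Left options: {-6, 0}, max = 0
Right options: {8, 9}, min = 8
All options are numbers and max(Left) < min(Right), so by the simplicity theorem the value is the simplest (earliest-born) number strictly between 0 and 8.
Integers 1 through 7 all lie strictly between 0 and 8.
Among integers, the simplest (lowest birthday = smallest |n|; 0 is born on day 0, +-n on day n) is 1.
No non-integer in the interval can be simpler: if x is a non-integer in the interval, then floor(x) or ceil(x) also lies in the interval (the interval contains an integer), and both are proper prefixes of x's sign expansion, i.e. born earlier. So the game value is 1.
Game value = 1

1


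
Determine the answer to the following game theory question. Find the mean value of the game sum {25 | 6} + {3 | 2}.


G1 = {25 | 6}, G2 = {3 | 2}
Each is a switch {a | b} with numbers a > b; its mean value is (a + b)/2, and mean value is additive over game sums: m(G1 + G2) = m(G1) + m(G2).
Mean of G1 = (25 + (6))/2 = 31/2 = 31/2
Mean of G2 = (3 + (2))/2 = 5/2 = 5/2
Mean of G1 + G2 = 31/2 + 5/2 = 18

18


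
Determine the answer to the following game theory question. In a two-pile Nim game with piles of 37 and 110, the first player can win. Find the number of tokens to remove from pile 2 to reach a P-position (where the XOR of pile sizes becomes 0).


Piles: 37 and 110
Current XOR: 37 XOR 110 = 75 (non-zero, so this is an N-position).
To make the XOR zero, we need to find a move that balances the piles.
For pile 2 (size 110): target = 110 XOR 75 = 37
We reduce pile 2 from 110 to 37.
Tokens removed: 110 - 37 = 73
Verification: 37 XOR 37 = 0

73


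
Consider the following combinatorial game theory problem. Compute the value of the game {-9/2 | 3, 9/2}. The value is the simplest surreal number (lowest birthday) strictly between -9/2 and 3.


Left options: {-9/2}, max = -9/2
Right options: {3, 9/2}, min = 3
All options are numbers and max(Left) < min(Right), so by the simplicity theorem the value is the simplest (earliest-born) number strictly between -9/2 and 3.
Integers -4 through 2 all lie strictly between -9/2 and 3.
Among integers, the simplest (lowest birthday = smallest |n|; 0 is born on day 0, +-n on day n) is 0.
No non-integer in the interval can be simpler: if x is a non-integer in the interval, then floor(x) or ceil(x) also lies in the interval (the interval contains an integer), and both are proper prefixes of x's sign expansion, i.e. born earlier. So the game value is 0.
Game value = 0

0


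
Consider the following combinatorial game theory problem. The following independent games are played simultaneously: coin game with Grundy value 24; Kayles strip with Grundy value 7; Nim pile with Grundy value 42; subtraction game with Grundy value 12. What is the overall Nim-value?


By the Sprague-Grundy theorem, the Grundy value of a sum of games is the XOR of individual Grundy values.
coin game: Grundy value = 24. Running XOR: 0 XOR 24 = 24
Kayles strip: Grundy value = 7. Running XOR: 24 XOR 7 = 31
Nim pile: Grundy value = 42. Running XOR: 31 XOR 42 = 53
subtraction game: Grundy value = 12. Running XOR: 53 XOR 12 = 57
The combined Grundy value is 57.

57


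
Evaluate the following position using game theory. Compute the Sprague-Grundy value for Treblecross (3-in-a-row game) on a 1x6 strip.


Treblecross: place X on empty cells; 3-in-a-row wins.
Playing within two cells of an existing X lets the opponent win at once, so sensible play treats the cells i-2..i+2 around each X as dead. The player left with no safe cell loses, so this is a normal-play take-away game on strips of safe cells.
Placing X at cell i (0-indexed) of a strip of k safe cells leaves independent strips of sizes max(0, i-2) and max(0, k-i-3). Hence G(k) = mex{ G(max(0,i-2)) XOR G(max(0,k-i-3)) : 0 <= i < k }, with G(0) = 0.
G(1): splits (0,0):0^0=0 -> mex({0}) = 1
G(2): splits (0,0):0^0=0 -> mex({0}) = 1
G(3): splits (0,0):0^0=0 -> mex({0}) = 1
G(4): splits (0,1):0^1=1 (0,0):0^0=0 -> mex({0, 1}) = 2
G(5): splits (0,2):0^1=1 (0,1):0^1=1 (0,0):0^0=0 -> mex({0, 1}) = 2
G(6) = mex({1}) = 0
Therefore G(6) = 0.

0


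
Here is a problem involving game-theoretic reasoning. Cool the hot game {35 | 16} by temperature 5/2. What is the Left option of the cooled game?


Original game: {35 | 16} (a switch {a | b} with a > b).
Cooling by t (for t below the temperature (a - b)/2 = 19/2) taxes each move by t: {a | b} cooled by t is {a - t | b + t}.
Cooling amount: t = 5/2
Cooled Left option: 35 - 5/2 = 65/2
Cooled Right option: 16 + 5/2 = 37/2
Cooled game: {65/2 | 37/2}
Left option = 65/2

65/2


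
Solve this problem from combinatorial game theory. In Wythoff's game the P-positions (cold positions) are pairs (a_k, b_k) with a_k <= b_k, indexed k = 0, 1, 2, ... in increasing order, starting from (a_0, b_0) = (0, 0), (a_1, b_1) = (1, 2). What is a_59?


By Wythoff's theorem, a_k = floor(k * phi) and b_k = floor(k * phi^2) = a_k + k, where phi = (1 + sqrt(5))/2 is the golden ratio.
phi = (1 + sqrt(5))/2 = 1.618034
k = 59
k * phi = 59 * 1.618034 = 95.464005
a_59 = floor(k * phi) = 95

95


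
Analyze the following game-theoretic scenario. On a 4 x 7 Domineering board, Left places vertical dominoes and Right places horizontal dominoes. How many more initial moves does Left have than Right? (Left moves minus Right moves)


Board is 4 x 7 (rows x cols).
Left (vertical) placements: (rows-1) * cols = 3 * 7 = 21
Right (horizontal) placements: rows * (cols-1) = 4 * 6 = 24
Advantage = Left - Right = 21 - 24 = -3

-3


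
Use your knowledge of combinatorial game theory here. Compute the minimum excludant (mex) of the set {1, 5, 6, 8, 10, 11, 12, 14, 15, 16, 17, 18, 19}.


Set = {1, 5, 6, 8, 10, 11, 12, 14, 15, 16, 17, 18, 19}
0 is NOT in the set. This is the mex.
mex = 0

0


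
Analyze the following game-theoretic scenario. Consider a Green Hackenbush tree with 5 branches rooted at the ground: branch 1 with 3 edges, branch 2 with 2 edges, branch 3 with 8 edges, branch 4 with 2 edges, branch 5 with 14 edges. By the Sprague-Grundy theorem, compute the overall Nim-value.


The tree has 5 branches from the ground vertex.
In Green Hackenbush, the Nim-value of a simple path of length k is k.
Branch 1: length 3, Nim-value = 3
Branch 2: length 2, Nim-value = 2
Branch 3: length 8, Nim-value = 8
Branch 4: length 2, Nim-value = 2
Branch 5: length 14, Nim-value = 14
Total Nim-value = XOR of all branch values:
0 XOR 3 = 3
3 XOR 2 = 1
1 XOR 8 = 9
9 XOR 2 = 11
11 XOR 14 = 5
Nim-value of the tree = 5

5


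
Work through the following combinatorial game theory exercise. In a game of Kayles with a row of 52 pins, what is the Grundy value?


Kayles: a move removes 1 or 2 adjacent pins from a contiguous row.
Removing pins from a row of k leaves two independent rows (a, b) with a + b = k - 1 (one pin) or a + b = k - 2 (two pins); an end removal gives a = 0.
By Sprague-Grundy, G(k) = mex{ G(a) XOR G(b) } over all these splits. G(0) = 0.
G(1): splits (0,0):0^0=0 -> mex({0}) = 1
G(2): splits (0,1):0^1=1 (0,0):0^0=0 -> mex({0, 1}) = 2
G(3): splits (0,2):0^2=2 (1,1):1^1=0 (0,1):0^1=1 -> mex({0, 1, 2}) = 3
G(4): splits (0,3):0^3=3 (1,2):1^2=3 (0,2):0^2=2 (1,1):1^1=0 -> mex({0, 2, 3}) = 1
G(5): splits (0,4):0^1=1 (1,3):1^3=2 (2,2):2^2=0 (0,3):0^3=3 (1,2):1^2=3 -> mex({0, 1, 2, 3}) = 4
G(6) = mex({0, 1, 2, 4}) = 3
G(7) = mex({0, 1, 3, 4, 5}) = 2
G(8) = mex({0, 2, 3, 5, 6}) = 1
G(9) = mex({0, 1, 2, 3, 6, 7}) = 4
G(10) = mex({0, 1, 3, 4, 5, 7}) = 2
G(11) = mex({0, 1, 2, 3, 4, 5}) = 6
G(12) = mex({0, 1, 2, 3, 5, 6, 7}) = 4
G(13) = mex({0, 2, 3, 4, 6, 7}) = 1
G(14) = mex({0, 1, 4, 5, 6, 7}) = 2
G(15) = mex({0, 1, 2, 3, 4, 5, 6}) = 7
G(16) = mex({0, 2, 3, 5, 6, 7}) = 1
G(17) = mex({0, 1, 2, 3, 5, 6, 7}) = 4
G(18) = mex({0, 1, 2, 4, 5, 6}) = 3
G(19) = mex({0, 1, 3, 4, 5, 7}) = 2
G(20) = mex({0, 2, 3, 4, 5, 6, 7}) = 1
G(21) = mex({0, 1, 2, 3, 5, 6, 7}) = 4
G(22) = mex({0, 1, 2, 3, 4, 5, 7}) = 6
G(23) = mex({0, 1, 2, 3, 4, 5, 6}) = 7
G(24) = mex({0, 1, 2, 3, 5, 6, 7}) = 4
G(25) = mex({0, 2, 3, 4, 6, 7}) = 1
G(26) = mex({0, 1, 3, 4, 5, 6, 7}) = 2
G(27) = mex({0, 1, 2, 3, 4, 5, 6, 7}) = 8
G(28) = mex({0, 1, 2, 3, 4, 6, 7, 8}) = 5
G(29) = mex({0, 1, 2, 3, 5, 6, 7, 8, 9}) = 4
G(30) = mex({0, 1, 2, 3, 4, 5, 6, 9, 10}) = 7
G(31) = mex({0, 1, 3, 4, 5, 7, 10, 11}) = 2
G(32) = mex({0, 2, 3, 4, 5, 6, 7, 9, 11}) = 1
G(33) = mex({0, 1, 2, 3, 4, 5, 6, 7, 9, 12}) = 8
G(34) = mex({0, 1, 2, 3, 4, 5, 7, 8, 11, 12}) = 6
G(35) = mex({0, 1, 2, 3, 4, 5, 6, 8, 9, 10, 11}) = 7
G(36) = mex({0, 1, 2, 3, 5, 6, 7, 9, 10}) = 4
G(37) = mex({0, 2, 3, 4, 6, 7, 9, 10, 11, 12}) = 1
G(38) = mex({0, 1, 3, 4, 5, 6, 7, 9, 10, 11, 12}) = 2
G(39) = mex({0, 1, 2, 4, 5, 6, 7, 9, 10, 12, 14}) = 3
G(40) = mex({0, 2, 3, 4, 6, 7, 11, 12, 14}) = 1
G(41) = mex({0, 1, 2, 3, 5, 6, 7, 9, 10, 11, 12}) = 4
G(42) = mex({0, 1, 2, 3, 4, 5, 6, 9, 10}) = 7
G(43) = mex({0, 1, 3, 4, 5, 7, 9, 10, 12, 15}) = 2
G(44) = mex({0, 2, 3, 4, 5, 6, 7, 9, 10, 12, 15}) = 1
G(45) = mex({0, 1, 2, 3, 4, 5, 6, 7, 9, 10, 12, 14}) = 8
G(46) = mex({0, 1, 3, 4, 5, 7, 8, 11, 12, 14}) = 2
G(47) = mex({0, 1, 2, 3, 4, 5, 6, 8, 9, 10, 11, 12}) = 7
G(48) = mex({0, 1, 2, 3, 5, 6, 7, 9, 10}) = 4
G(49) = mex({0, 2, 3, 4, 6, 7, 9, 10, 11, 12, 15}) = 1
G(50) = mex({0, 1, 4, 5, 6, 7, 9, 11, 12, 14, 15}) = 2
G(51) = mex({0, 1, 2, 3, 4, 5, 6, 7, 9, 12, 14, 15}) = 8
G(52) = mex({0, 2, 3, 4, 5, 6, 7, 8, 11, 12, 15}) = 1
Therefore G(52) = 1.

1


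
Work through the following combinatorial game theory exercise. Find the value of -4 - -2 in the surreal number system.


x = -4, y = -2
x - y = -4 - -2 = -2

-2


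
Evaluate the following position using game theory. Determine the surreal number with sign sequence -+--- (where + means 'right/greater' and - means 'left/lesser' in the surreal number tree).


Sign expansion: -+---
Rule: track bounds (lo, hi), initially (-inf, +inf). On '+', the current value becomes lo and we move to the simplest number in (value, hi): value + 1 if hi = +inf, otherwise the midpoint (value + hi)/2. On '-', the current value becomes hi and we move to value - 1 if lo = -inf, otherwise the midpoint (lo + value)/2.
Start at 0.
Step 1: sign = -, move left. Bounds: (-inf, 0). Value = -1
Step 2: sign = +, move right. Bounds: (-1, 0). Value = -1/2
Step 3: sign = -, move left. Bounds: (-1, -1/2). Value = -3/4
Step 4: sign = -, move left. Bounds: (-1, -3/4). Value = -7/8
Step 5: sign = -, move left. Bounds: (-1, -7/8). Value = -15/16
The surreal number with sign expansion -+--- is -15/16.

-15/16


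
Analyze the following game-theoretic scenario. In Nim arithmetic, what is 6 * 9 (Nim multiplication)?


Nim multiplication is bilinear over XOR: (u XOR v) * w = (u*w) XOR (v*w).
So we split each operand into its bit components and XOR the pairwise Nim products.
6 = 2 + 4 (as XOR of powers of 2).
9 = 1 + 8 (as XOR of powers of 2).
Using the standard Nim-product table on single bits:
  2*2 = 3,   2*4 = 8,   2*8 = 12,
  4*4 = 6,   4*8 = 11,  8*8 = 13,
and  1*x = x (identity), k*l = l*k (commutative).
Pairwise Nim products:
  2 * 1 = 2
  2 * 8 = 12
  4 * 1 = 4
  4 * 8 = 11
XOR them: 2 XOR 12 XOR 4 XOR 11 = 1.
Result: 6 * 9 = 1 (in Nim).

1


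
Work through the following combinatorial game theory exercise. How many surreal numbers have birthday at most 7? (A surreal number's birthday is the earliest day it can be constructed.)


Day 0: {|} = 0 is born. Count = 1.
Day n: the number of surreal numbers born by day n is 2^(n+1) - 1.
By day 0: 2^1 - 1 = 1
By day 1: 2^2 - 1 = 3
By day 2: 2^3 - 1 = 7
By day 3: 2^4 - 1 = 15
By day 4: 2^5 - 1 = 31
By day 5: 2^6 - 1 = 63
By day 6: 2^7 - 1 = 127
By day 7: 2^8 - 1 = 255
By day 7: 255 surreal numbers.

255


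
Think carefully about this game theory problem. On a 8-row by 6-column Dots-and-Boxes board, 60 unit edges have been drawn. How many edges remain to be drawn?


Grid: 8 x 6 boxes, i.e. 9 rows and 7 columns of dots.
Horizontal edges: (rows + 1) * cols = 9 * 6 = 54
Vertical edges: rows * (cols + 1) = 8 * 7 = 56
Total edges: 54 + 56 = 110
Edges drawn: 60
Remaining: 110 - 60 = 50

50


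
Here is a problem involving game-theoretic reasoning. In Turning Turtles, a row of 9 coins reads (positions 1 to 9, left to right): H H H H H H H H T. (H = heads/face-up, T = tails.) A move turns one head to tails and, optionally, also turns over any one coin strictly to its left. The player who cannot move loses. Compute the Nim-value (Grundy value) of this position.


Coins: H H H H H H H H T
Key fact: a single head at position k behaves exactly like a Nim heap of size k (turning it to T and optionally flipping a coin at j < k corresponds to moving the heap from k to j, or to 0), and heads combine as a disjunctive sum (two heads at the same place would cancel, matching j XOR j = 0). So the Nim-value is the XOR of the 1-indexed positions of the heads.
Face-up positions (1-indexed): [1, 2, 3, 4, 5, 6, 7, 8]
XOR 0 with 1: 0 XOR 1 = 1
XOR 1 with 2: 1 XOR 2 = 3
XOR 3 with 3: 3 XOR 3 = 0
XOR 0 with 4: 0 XOR 4 = 4
XOR 4 with 5: 4 XOR 5 = 1
XOR 1 with 6: 1 XOR 6 = 7
XOR 7 with 7: 7 XOR 7 = 0
XOR 0 with 8: 0 XOR 8 = 8
Nim-value = 8

8


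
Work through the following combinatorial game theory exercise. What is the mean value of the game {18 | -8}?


Game = {18 | -8}, a switch {a | b} with numbers a > b.
Its thermograph has left wall a - t and right wall b + t, which meet at t = (a - b)/2, where both equal (a + b)/2. So the mast (mean value) is at (a + b)/2.
Mean = (18 + (-8))/2 = 10/2 = 5

5


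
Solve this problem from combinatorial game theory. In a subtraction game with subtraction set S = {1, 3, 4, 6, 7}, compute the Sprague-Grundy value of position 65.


The subtraction set is S = {1, 3, 4, 6, 7}.
G(k) = mex{ G(k - s) : s in S, s <= k }. We compute iteratively: G(0) = 0.
G(1) = mex({0}) = 1
G(2) = mex({1}) = 0
G(3) = mex({0}) = 1
G(4) = mex({0, 1}) = 2
G(5) = mex({0, 1, 2}) = 3
G(6) = mex({0, 1, 3}) = 2
G(7) = mex({0, 1, 2}) = 3
G(8) = mex({0, 1, 2, 3}) = 4
G(9) = mex({0, 1, 2, 3, 4}) = 5
G(10) = mex({1, 2, 3, 5}) = 0
G(11) = mex({0, 2, 3, 4}) = 1
G(12) = mex({1, 2, 3, 4, 5}) = 0
G(13) = mex({0, 2, 3, 5}) = 1
G(14) = mex({0, 1, 3, 4}) = 2
G(15) = mex({0, 1, 2, 4, 5}) = 3
G(16) = mex({0, 1, 3, 5}) = 2
Observe that G(10)..G(16) = 0, 1, 0, 1, 2, 3, 2 repeats G(0)..G(6) = 0, 1, 0, 1, 2, 3, 2.
For k >= max(S) = 7, G(k) is determined by the previous 7 values G(k-7)..G(k-1); a window of 7 consecutive values has recurred shifted by 10, so by induction G(k + 10) = G(k) for all k >= 0: the sequence is periodic from the start with period 10.
One period: G(0..9) = 0, 1, 0, 1, 2, 3, 2, 3, 4, 5.
65 mod 10 = 5, so G(65) = G(5) = 3.

3


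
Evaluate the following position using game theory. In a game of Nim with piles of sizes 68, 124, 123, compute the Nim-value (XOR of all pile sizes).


We need the XOR (exclusive or) of all pile sizes.
After XOR-ing pile 1 (size 68): 0 XOR 68 = 68
After XOR-ing pile 2 (size 124): 68 XOR 124 = 56
After XOR-ing pile 3 (size 123): 56 XOR 123 = 67
The Nim-value of this position is 67.

67


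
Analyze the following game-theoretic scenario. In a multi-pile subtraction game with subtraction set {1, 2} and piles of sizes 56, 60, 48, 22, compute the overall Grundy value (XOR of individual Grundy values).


Subtraction set: {1, 2}
For this subtraction set, G(n) = n mod 3 (period = max + 1 = 3).
Pile 1 (size 56): G(56) = 56 mod 3 = 2
Pile 2 (size 60): G(60) = 60 mod 3 = 0
Pile 3 (size 48): G(48) = 48 mod 3 = 0
Pile 4 (size 22): G(22) = 22 mod 3 = 1
Total Grundy value = XOR of all: 2 XOR 0 XOR 0 XOR 1 = 3

3


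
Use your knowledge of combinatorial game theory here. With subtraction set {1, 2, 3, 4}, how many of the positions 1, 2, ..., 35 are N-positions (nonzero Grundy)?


Subtraction set S = {1, 2, 3, 4}, so G(n) = n mod 5.
G(n) = 0 when n is a multiple of 5.
Multiples of 5 in [1, 35]: 7
N-positions (nonzero Grundy) = 35 - 7 = 28

28


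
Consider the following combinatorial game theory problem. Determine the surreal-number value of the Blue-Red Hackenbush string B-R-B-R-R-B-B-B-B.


Edges (from ground): B-R-B-R-R-B-B-B-B
By Berlekamp's sign-expansion rule, a Blue-Red Hackenbush stalk has the value of the surreal number whose sign sequence is the edge sequence with B -> + and R -> -.
Sign sequence: +-+--++++
Trace the sign expansion in the surreal number tree, starting from 0:
Edge 1: B (sign +) -> bounds (0, +inf), value = 1
Edge 2: R (sign -) -> bounds (0, 1), value = 1/2
Edge 3: B (sign +) -> bounds (1/2, 1), value = 3/4
Edge 4: R (sign -) -> bounds (1/2, 3/4), value = 5/8
Edge 5: R (sign -) -> bounds (1/2, 5/8), value = 9/16
Edge 6: B (sign +) -> bounds (9/16, 5/8), value = 19/32
Edge 7: B (sign +) -> bounds (19/32, 5/8), value = 39/64
Edge 8: B (sign +) -> bounds (39/64, 5/8), value = 79/128
Edge 9: B (sign +) -> bounds (79/128, 5/8), value = 159/256
Game value = 159/256

159/256


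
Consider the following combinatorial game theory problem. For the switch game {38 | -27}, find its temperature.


The game is {38 | -27}, a switch {a | b} with numbers a > b.
Cooling {a | b} by t gives {a - t | b + t}, which stops being hot when a - t = b + t, i.e. at t = (a - b)/2. So the temperature of a switch is (a - b)/2.
Temperature = (Left option - Right option) / 2
= (38 - (-27)) / 2
= 65 / 2
= 65/2

65/2


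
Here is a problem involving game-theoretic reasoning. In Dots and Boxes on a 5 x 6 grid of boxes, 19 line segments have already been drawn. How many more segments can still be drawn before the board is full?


Grid: 5 x 6 boxes, i.e. 6 rows and 7 columns of dots.
Horizontal edges: (rows + 1) * cols = 6 * 6 = 36
Vertical edges: rows * (cols + 1) = 5 * 7 = 35
Total edges: 36 + 35 = 71
Edges drawn: 19
Remaining: 71 - 19 = 52

52


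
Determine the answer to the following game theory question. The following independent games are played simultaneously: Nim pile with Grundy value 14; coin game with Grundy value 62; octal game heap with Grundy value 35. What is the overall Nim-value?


By the Sprague-Grundy theorem, the Grundy value of a sum of games is the XOR of individual Grundy values.
Nim pile: Grundy value = 14. Running XOR: 0 XOR 14 = 14
coin game: Grundy value = 62. Running XOR: 14 XOR 62 = 48
octal game heap: Grundy value = 35. Running XOR: 48 XOR 35 = 19
The combined Grundy value is 19.

19


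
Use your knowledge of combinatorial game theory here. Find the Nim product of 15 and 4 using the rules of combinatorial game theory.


Nim multiplication is bilinear over XOR: (u XOR v) * w = (u*w) XOR (v*w).
So we split each operand into its bit components and XOR the pairwise Nim products.
15 = 1 + 2 + 4 + 8 (as XOR of powers of 2).
4 = 4 (as XOR of powers of 2).
Using the standard Nim-product table on single bits:
  2*2 = 3,   2*4 = 8,   2*8 = 12,
  4*4 = 6,   4*8 = 11,  8*8 = 13,
and  1*x = x (identity), k*l = l*k (commutative).
Pairwise Nim products:
  1 * 4 = 4
  2 * 4 = 8
  4 * 4 = 6
  8 * 4 = 11
XOR them: 4 XOR 8 XOR 6 XOR 11 = 1.
Result: 15 * 4 = 1 (in Nim).

1


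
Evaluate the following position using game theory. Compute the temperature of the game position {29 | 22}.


The game is {29 | 22}, a switch {a | b} with numbers a > b.
Cooling {a | b} by t gives {a - t | b + t}, which stops being hot when a - t = b + t, i.e. at t = (a - b)/2. So the temperature of a switch is (a - b)/2.
Temperature = (Left option - Right option) / 2
= (29 - (22)) / 2
= 7 / 2
= 7/2

7/2


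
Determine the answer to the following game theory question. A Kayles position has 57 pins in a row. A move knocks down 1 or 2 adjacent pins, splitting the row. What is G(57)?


Kayles: a move removes 1 or 2 adjacent pins from a contiguous row.
Removing pins from a row of k leaves two independent rows (a, b) with a + b = k - 1 (one pin) or a + b = k - 2 (two pins); an end removal gives a = 0.
By Sprague-Grundy, G(k) = mex{ G(a) XOR G(b) } over all these splits. G(0) = 0.
G(1): splits (0,0):0^0=0 -> mex({0}) = 1
G(2): splits (0,1):0^1=1 (0,0):0^0=0 -> mex({0, 1}) = 2
G(3): splits (0,2):0^2=2 (1,1):1^1=0 (0,1):0^1=1 -> mex({0, 1, 2}) = 3
G(4): splits (0,3):0^3=3 (1,2):1^2=3 (0,2):0^2=2 (1,1):1^1=0 -> mex({0, 2, 3}) = 1
G(5): splits (0,4):0^1=1 (1,3):1^3=2 (2,2):2^2=0 (0,3):0^3=3 (1,2):1^2=3 -> mex({0, 1, 2, 3}) = 4
G(6) = mex({0, 1, 2, 4}) = 3
G(7) = mex({0, 1, 3, 4, 5}) = 2
G(8) = mex({0, 2, 3, 5, 6}) = 1
G(9) = mex({0, 1, 2, 3, 6, 7}) = 4
G(10) = mex({0, 1, 3, 4, 5, 7}) = 2
G(11) = mex({0, 1, 2, 3, 4, 5}) = 6
G(12) = mex({0, 1, 2, 3, 5, 6, 7}) = 4
G(13) = mex({0, 2, 3, 4, 6, 7}) = 1
G(14) = mex({0, 1, 4, 5, 6, 7}) = 2
G(15) = mex({0, 1, 2, 3, 4, 5, 6}) = 7
G(16) = mex({0, 2, 3, 5, 6, 7}) = 1
G(17) = mex({0, 1, 2, 3, 5, 6, 7}) = 4
G(18) = mex({0, 1, 2, 4, 5, 6}) = 3
G(19) = mex({0, 1, 3, 4, 5, 7}) = 2
G(20) = mex({0, 2, 3, 4, 5, 6, 7}) = 1
G(21) = mex({0, 1, 2, 3, 5, 6, 7}) = 4
G(22) = mex({0, 1, 2, 3, 4, 5, 7}) = 6
G(23) = mex({0, 1, 2, 3, 4, 5, 6}) = 7
G(24) = mex({0, 1, 2, 3, 5, 6, 7}) = 4
G(25) = mex({0, 2, 3, 4, 6, 7}) = 1
G(26) = mex({0, 1, 3, 4, 5, 6, 7}) = 2
G(27) = mex({0, 1, 2, 3, 4, 5, 6, 7}) = 8
G(28) = mex({0, 1, 2, 3, 4, 6, 7, 8}) = 5
G(29) = mex({0, 1, 2, 3, 5, 6, 7, 8, 9}) = 4
G(30) = mex({0, 1, 2, 3, 4, 5, 6, 9, 10}) = 7
G(31) = mex({0, 1, 3, 4, 5, 7, 10, 11}) = 2
G(32) = mex({0, 2, 3, 4, 5, 6, 7, 9, 11}) = 1
G(33) = mex({0, 1, 2, 3, 4, 5, 6, 7, 9, 12}) = 8
G(34) = mex({0, 1, 2, 3, 4, 5, 7, 8, 11, 12}) = 6
G(35) = mex({0, 1, 2, 3, 4, 5, 6, 8, 9, 10, 11}) = 7
G(36) = mex({0, 1, 2, 3, 5, 6, 7, 9, 10}) = 4
G(37) = mex({0, 2, 3, 4, 6, 7, 9, 10, 11, 12}) = 1
G(38) = mex({0, 1, 3, 4, 5, 6, 7, 9, 10, 11, 12}) = 2
G(39) = mex({0, 1, 2, 4, 5, 6, 7, 9, 10, 12, 14}) = 3
G(40) = mex({0, 2, 3, 4, 6, 7, 11, 12, 14}) = 1
G(41) = mex({0, 1, 2, 3, 5, 6, 7, 9, 10, 11, 12}) = 4
G(42) = mex({0, 1, 2, 3, 4, 5, 6, 9, 10}) = 7
G(43) = mex({0, 1, 3, 4, 5, 7, 9, 10, 12, 15}) = 2
G(44) = mex({0, 2, 3, 4, 5, 6, 7, 9, 10, 12, 15}) = 1
G(45) = mex({0, 1, 2, 3, 4, 5, 6, 7, 9, 10, 12, 14}) = 8
G(46) = mex({0, 1, 3, 4, 5, 7, 8, 11, 12, 14}) = 2
G(47) = mex({0, 1, 2, 3, 4, 5, 6, 8, 9, 10, 11, 12}) = 7
G(48) = mex({0, 1, 2, 3, 5, 6, 7, 9, 10}) = 4
G(49) = mex({0, 2, 3, 4, 6, 7, 9, 10, 11, 12, 15}) = 1
G(50) = mex({0, 1, 4, 5, 6, 7, 9, 11, 12, 14, 15}) = 2
G(51) = mex({0, 1, 2, 3, 4, 5, 6, 7, 9, 12, 14, 15}) = 8
G(52) = mex({0, 2, 3, 4, 5, 6, 7, 8, 11, 12, 15}) = 1
G(53) = mex({0, 1, 2, 3, 5, 6, 7, 8, 9, 10, 11, 12}) = 4
G(54) = mex({0, 1, 2, 3, 4, 5, 6, 9, 10}) = 7
G(55) = mex({0, 1, 3, 4, 5, 7, 9, 10, 11, 12}) = 2
G(56) = mex({0, 2, 3, 4, 5, 6, 7, 9, 10, 11, 12, 13, 14}) = 1
G(57) = mex({0, 1, 2, 3, 5, 6, 7, 9, 10, 12, 13, 14, 15}) = 4
Therefore G(57) = 4.

4
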